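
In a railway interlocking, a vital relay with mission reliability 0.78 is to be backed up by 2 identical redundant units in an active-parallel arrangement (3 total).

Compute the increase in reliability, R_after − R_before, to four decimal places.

R_before = 0.78
R_after = 1 − (1 − 0.78)^3 = 0.9894
ΔR = 0.9894 − 0.78 = 0.2094

0.2094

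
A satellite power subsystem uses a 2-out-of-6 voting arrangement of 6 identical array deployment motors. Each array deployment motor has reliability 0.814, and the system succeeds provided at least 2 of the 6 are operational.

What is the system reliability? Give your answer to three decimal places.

0.999

R = Σ_{i=2}^{6} C(6,i) p^i (1−p)^{6−i} with p = 0.814
C(6,2)·0.814^2·0.186^4 = 0.01190
C(6,3)·0.814^3·0.186^3 = 0.06941
C(6,4)·0.814^4·0.186^2 = 0.22783
C(6,5)·0.814^5·0.186^1 = 0.39883
C(6,6)·0.814^6·0.186^0 = 0.29090
Sum = 0.999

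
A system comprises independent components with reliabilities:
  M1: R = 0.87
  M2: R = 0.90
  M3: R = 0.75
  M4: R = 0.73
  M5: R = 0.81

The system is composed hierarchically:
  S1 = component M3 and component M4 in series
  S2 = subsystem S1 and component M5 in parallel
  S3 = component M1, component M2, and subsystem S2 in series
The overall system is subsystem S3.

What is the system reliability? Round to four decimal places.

0.7157

Series (M3 and M4): 0.750000 × 0.730000 = 0.547500
Parallel ([0.547500] and M5): 1 − (1 − 0.547500)(1 − 0.810000) = 0.914025
Series (M1, M2, and [0.914025]): 0.870000 × 0.900000 × 0.914025 = 0.7157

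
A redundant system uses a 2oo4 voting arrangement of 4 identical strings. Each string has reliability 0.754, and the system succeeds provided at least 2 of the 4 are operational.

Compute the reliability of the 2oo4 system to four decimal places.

0.9514

R = Σ_{i=2}^{4} C(4,i) p^i (1−p)^{4−i} with p = 0.754
C(4,2)·0.754^2·0.246^2 = 0.206426
C(4,3)·0.754^3·0.246^1 = 0.421802
C(4,4)·0.754^4·0.246^0 = 0.323210
Sum = 0.9514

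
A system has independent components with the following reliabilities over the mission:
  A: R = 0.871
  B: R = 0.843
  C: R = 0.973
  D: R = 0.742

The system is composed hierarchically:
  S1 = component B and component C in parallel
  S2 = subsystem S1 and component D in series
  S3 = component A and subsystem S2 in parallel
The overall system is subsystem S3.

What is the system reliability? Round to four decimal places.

0.9663

Parallel (B and C): 1 − (1 − 0.843000)(1 − 0.973000) = 0.995761
Series ([0.995761] and D): 0.995761 × 0.742000 = 0.738855
Parallel (A and [0.738855]): 1 − (1 − 0.871000)(1 − 0.738855) = 0.9663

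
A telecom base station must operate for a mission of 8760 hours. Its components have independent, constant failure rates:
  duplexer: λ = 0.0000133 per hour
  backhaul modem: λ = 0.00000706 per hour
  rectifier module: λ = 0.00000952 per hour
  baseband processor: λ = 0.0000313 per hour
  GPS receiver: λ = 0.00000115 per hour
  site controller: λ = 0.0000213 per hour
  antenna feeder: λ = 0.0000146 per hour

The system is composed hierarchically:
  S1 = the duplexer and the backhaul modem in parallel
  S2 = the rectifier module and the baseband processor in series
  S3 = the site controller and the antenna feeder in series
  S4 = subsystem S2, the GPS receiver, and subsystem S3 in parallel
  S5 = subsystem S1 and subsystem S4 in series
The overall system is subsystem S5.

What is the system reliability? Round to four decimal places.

0.9926

R(duplexer) = exp(−0.0000133 × 8760) = 0.890023
R(backhaul modem) = exp(−0.00000706 × 8760) = 0.940028
R(rectifier module) = exp(−0.00000952 × 8760) = 0.919987
R(baseband processor) = exp(−0.0000313 × 8760) = 0.760189
R(GPS receiver) = exp(−0.00000115 × 8760) = 0.989977
R(site controller) = exp(−0.0000213 × 8760) = 0.829786
R(antenna feeder) = exp(−0.0000146 × 8760) = 0.879945
Parallel (duplexer and backhaul modem): 1 − (1 − 0.890023)(1 − 0.940028) = 0.993404
Series (rectifier module and baseband processor): 0.919987 × 0.760189 = 0.699364
Series (site controller and antenna feeder): 0.829786 × 0.879945 = 0.730166
Parallel ([0.699364], GPS receiver, and [0.730166]): 1 − (1 − 0.699364)(1 − 0.989977)(1 − 0.730166) = 0.999187
Series ([0.993404] and [0.999187]): 0.993404 × 0.999187 = 0.9926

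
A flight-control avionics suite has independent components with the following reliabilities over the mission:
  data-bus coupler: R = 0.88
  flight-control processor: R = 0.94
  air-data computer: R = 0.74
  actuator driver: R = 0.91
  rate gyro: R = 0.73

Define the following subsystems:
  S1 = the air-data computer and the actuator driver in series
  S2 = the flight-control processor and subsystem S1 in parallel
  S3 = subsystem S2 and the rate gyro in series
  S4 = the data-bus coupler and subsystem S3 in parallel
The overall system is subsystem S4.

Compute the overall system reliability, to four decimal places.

0.9659

Series (air-data computer and actuator driver): 0.740000 × 0.910000 = 0.673400
Parallel (flight-control processor and [0.673400]): 1 − (1 − 0.940000)(1 − 0.673400) = 0.980404
Series ([0.980404] and rate gyro): 0.980404 × 0.730000 = 0.715695
Parallel (data-bus coupler and [0.715695]): 1 − (1 − 0.880000)(1 − 0.715695) = 0.9659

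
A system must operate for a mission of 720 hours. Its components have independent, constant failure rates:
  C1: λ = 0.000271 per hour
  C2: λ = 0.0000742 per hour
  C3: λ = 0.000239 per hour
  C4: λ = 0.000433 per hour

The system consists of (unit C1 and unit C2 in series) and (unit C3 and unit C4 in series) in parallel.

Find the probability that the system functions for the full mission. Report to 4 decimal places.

R(C1) = exp(−0.000271 × 720) = 0.822736
R(C2) = exp(−0.0000742 × 720) = 0.947978
R(C3) = exp(−0.000239 × 720) = 0.841912
R(C4) = exp(−0.000433 × 720) = 0.732157
Series (C1 and C2): 0.822736 × 0.947978 = 0.779936
Series (C3 and C4): 0.841912 × 0.732157 = 0.616412
Parallel ([0.779936] and [0.616412]): 1 − (1 − 0.779936)(1 − 0.616412) = 0.9156

0.9156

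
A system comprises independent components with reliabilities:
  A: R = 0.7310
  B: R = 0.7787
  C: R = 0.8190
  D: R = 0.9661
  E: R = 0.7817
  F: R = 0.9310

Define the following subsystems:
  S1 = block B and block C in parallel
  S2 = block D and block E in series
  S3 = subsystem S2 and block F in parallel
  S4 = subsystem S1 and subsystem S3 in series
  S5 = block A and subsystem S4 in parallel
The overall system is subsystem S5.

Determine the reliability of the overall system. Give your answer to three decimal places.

0.985

Parallel (B and C): 1 − (1 − 0.77870)(1 − 0.81900) = 0.95994
Series (D and E): 0.96610 × 0.78170 = 0.75520
Parallel ([0.75520] and F): 1 − (1 − 0.75520)(1 − 0.93100) = 0.98311
Series ([0.95994] and [0.98311]): 0.95994 × 0.98311 = 0.94373
Parallel (A and [0.94373]): 1 − (1 − 0.73100)(1 − 0.94373) = 0.985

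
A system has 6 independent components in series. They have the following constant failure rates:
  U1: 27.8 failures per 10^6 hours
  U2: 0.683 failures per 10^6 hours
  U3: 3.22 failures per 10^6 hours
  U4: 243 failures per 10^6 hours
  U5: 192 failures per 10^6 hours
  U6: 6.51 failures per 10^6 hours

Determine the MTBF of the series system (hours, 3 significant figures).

2110

Series of exponential components: λ_sys = Σ λ_i
λ_sys = 0.0000278 + 0.000000683 + 0.00000322 + 0.000243 + 0.000192 + 0.00000651 = 4.7321e-04 /h
MTBF = 1 / λ_sys = 2110 h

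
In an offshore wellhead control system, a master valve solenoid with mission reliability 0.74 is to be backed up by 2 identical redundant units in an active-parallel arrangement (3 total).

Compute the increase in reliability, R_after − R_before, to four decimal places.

0.2424

R_before = 0.74
R_after = 1 − (1 − 0.74)^3 = 0.9824
ΔR = 0.9824 − 0.74 = 0.2424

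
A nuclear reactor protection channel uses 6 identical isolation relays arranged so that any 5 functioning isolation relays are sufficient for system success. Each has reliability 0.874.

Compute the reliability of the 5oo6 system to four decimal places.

R = Σ_{i=5}^{6} C(6,i) p^i (1−p)^{6−i} with p = 0.874
C(6,5)·0.874^5·0.126^1 = 0.385548
C(6,6)·0.874^6·0.126^0 = 0.445727
Sum = 0.8313

0.8313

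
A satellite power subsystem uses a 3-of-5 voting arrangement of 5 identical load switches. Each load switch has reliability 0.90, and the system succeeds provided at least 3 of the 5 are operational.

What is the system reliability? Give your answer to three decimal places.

0.991

R = Σ_{i=3}^{5} C(5,i) p^i (1−p)^{5−i} with p = 0.90
C(5,3)·0.90^3·0.10^2 = 0.07290
C(5,4)·0.90^4·0.10^1 = 0.32805
C(5,5)·0.90^5·0.10^0 = 0.59049
Sum = 0.991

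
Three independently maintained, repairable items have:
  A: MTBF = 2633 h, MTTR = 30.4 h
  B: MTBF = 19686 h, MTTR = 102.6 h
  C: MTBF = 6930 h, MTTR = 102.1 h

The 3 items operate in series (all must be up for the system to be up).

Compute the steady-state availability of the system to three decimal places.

0.969

A(A) = MTBF/(MTBF+MTTR) = 2633/(2633+30.4) = 0.988586
A(B) = MTBF/(MTBF+MTTR) = 19686/(19686+102.6) = 0.994815
A(C) = MTBF/(MTBF+MTTR) = 6930/(6930+102.1) = 0.985481
Series availability: 0.988586 × 0.994815 × 0.985481 = 0.969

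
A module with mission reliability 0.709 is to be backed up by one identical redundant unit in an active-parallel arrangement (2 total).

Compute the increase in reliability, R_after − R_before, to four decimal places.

R_before = 0.709
R_after = 1 − (1 − 0.709)^2 = 0.9153
ΔR = 0.9153 − 0.709 = 0.2063

0.2063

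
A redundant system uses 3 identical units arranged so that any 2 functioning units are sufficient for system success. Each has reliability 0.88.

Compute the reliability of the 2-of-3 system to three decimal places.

R = Σ_{i=2}^{3} C(3,i) p^i (1−p)^{3−i} with p = 0.88
C(3,2)·0.88^2·0.12^1 = 0.27878
C(3,3)·0.88^3·0.12^0 = 0.68147
Sum = 0.960

0.960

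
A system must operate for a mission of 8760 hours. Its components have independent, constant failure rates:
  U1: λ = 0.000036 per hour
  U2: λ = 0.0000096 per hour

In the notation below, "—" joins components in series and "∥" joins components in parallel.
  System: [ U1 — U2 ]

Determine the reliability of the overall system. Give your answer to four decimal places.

R(U1) = exp(−0.000036 × 8760) = 0.729526
R(U2) = exp(−0.0000096 × 8760) = 0.919343
Series (U1 and U2): 0.729526 × 0.919343 = 0.6707

0.6707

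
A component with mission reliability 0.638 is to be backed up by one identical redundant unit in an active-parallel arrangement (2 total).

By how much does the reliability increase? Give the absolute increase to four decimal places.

R_before = 0.638
R_after = 1 − (1 − 0.638)^2 = 0.8690
ΔR = 0.8690 − 0.638 = 0.2310

0.2310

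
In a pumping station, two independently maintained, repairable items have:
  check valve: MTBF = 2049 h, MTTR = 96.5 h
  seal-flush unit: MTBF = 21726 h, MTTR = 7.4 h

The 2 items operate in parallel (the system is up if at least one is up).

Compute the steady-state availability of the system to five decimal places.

A(check valve) = MTBF/(MTBF+MTTR) = 2049/(2049+96.5) = 0.955022
A(seal-flush unit) = MTBF/(MTBF+MTTR) = 21726/(21726+7.4) = 0.999660
Parallel availability: 1 − (1 − 0.955022)(1 − 0.999660) = 0.99998

0.99998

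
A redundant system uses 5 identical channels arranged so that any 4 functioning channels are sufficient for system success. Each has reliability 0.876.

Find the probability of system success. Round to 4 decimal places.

0.8809

R = Σ_{i=4}^{5} C(5,i) p^i (1−p)^{5−i} with p = 0.876
C(5,4)·0.876^4·0.124^1 = 0.365097
C(5,5)·0.876^5·0.124^0 = 0.515847
Sum = 0.8809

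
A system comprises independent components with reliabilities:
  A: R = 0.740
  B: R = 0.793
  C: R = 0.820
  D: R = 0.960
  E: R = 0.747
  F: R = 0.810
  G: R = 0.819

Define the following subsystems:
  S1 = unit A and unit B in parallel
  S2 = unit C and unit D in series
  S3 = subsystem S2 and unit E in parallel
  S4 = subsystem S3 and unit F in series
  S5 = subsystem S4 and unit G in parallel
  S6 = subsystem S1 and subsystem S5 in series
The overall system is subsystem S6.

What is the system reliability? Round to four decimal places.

0.9062

Parallel (A and B): 1 − (1 − 0.740000)(1 − 0.793000) = 0.946180
Series (C and D): 0.820000 × 0.960000 = 0.787200
Parallel ([0.787200] and E): 1 − (1 − 0.787200)(1 − 0.747000) = 0.946162
Series ([0.946162] and F): 0.946162 × 0.810000 = 0.766391
Parallel ([0.766391] and G): 1 − (1 − 0.766391)(1 − 0.819000) = 0.957717
Series ([0.946180] and [0.957717]): 0.946180 × 0.957717 = 0.9062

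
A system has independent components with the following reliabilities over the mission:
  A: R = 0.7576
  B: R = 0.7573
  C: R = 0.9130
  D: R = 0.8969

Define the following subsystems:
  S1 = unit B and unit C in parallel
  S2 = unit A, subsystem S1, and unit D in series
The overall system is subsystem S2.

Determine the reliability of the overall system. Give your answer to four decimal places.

Parallel (B and C): 1 − (1 − 0.757300)(1 − 0.913000) = 0.978885
Series (A, [0.978885], and D): 0.757600 × 0.978885 × 0.896900 = 0.6651

0.6651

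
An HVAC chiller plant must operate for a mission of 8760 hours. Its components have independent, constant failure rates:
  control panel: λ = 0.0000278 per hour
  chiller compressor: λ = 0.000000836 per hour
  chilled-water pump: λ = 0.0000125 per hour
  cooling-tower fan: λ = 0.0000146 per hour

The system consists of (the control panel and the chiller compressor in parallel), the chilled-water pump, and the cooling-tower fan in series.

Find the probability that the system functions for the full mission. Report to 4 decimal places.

R(control panel) = exp(−0.0000278 × 8760) = 0.783858
R(chiller compressor) = exp(−0.000000836 × 8760) = 0.992703
R(chilled-water pump) = exp(−0.0000125 × 8760) = 0.896282
R(cooling-tower fan) = exp(−0.0000146 × 8760) = 0.879945
Parallel (control panel and chiller compressor): 1 − (1 − 0.783858)(1 − 0.992703) = 0.998423
Series ([0.998423], chilled-water pump, and cooling-tower fan): 0.998423 × 0.896282 × 0.879945 = 0.7874

0.7874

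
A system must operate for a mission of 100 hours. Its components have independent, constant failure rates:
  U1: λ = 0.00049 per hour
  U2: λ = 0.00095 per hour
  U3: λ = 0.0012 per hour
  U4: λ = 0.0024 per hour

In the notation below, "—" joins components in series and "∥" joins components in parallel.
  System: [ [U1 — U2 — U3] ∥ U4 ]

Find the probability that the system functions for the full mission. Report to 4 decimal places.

0.9505

R(U1) = exp(−0.00049 × 100) = 0.952181
R(U2) = exp(−0.00095 × 100) = 0.909373
R(U3) = exp(−0.0012 × 100) = 0.886920
R(U4) = exp(−0.0024 × 100) = 0.786628
Series (U1, U2, and U3): 0.952181 × 0.909373 × 0.886920 = 0.767973
Parallel ([0.767973] and U4): 1 − (1 − 0.767973)(1 − 0.786628) = 0.9505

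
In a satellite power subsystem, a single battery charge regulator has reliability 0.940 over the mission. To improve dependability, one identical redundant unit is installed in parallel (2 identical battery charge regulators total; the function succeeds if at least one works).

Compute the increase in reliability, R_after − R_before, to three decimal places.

0.056

R_before = 0.940
R_after = 1 − (1 − 0.940)^2 = 0.996
ΔR = 0.996 − 0.940 = 0.056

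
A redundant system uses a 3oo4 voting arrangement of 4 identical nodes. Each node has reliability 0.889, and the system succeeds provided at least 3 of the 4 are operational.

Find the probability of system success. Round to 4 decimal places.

R = Σ_{i=3}^{4} C(4,i) p^i (1−p)^{4−i} with p = 0.889
C(4,3)·0.889^3·0.111^1 = 0.311952
C(4,4)·0.889^4·0.111^0 = 0.624607
Sum = 0.9366

0.9366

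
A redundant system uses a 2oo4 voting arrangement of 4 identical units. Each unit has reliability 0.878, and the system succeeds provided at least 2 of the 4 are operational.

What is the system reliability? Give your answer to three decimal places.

R = Σ_{i=2}^{4} C(4,i) p^i (1−p)^{4−i} with p = 0.878
C(4,2)·0.878^2·0.122^2 = 0.06884
C(4,3)·0.878^3·0.122^1 = 0.33030
C(4,4)·0.878^4·0.122^0 = 0.59426
Sum = 0.993

0.993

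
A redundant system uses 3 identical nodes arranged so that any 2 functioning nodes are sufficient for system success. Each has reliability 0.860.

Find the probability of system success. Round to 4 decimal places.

0.9467

R = Σ_{i=2}^{3} C(3,i) p^i (1−p)^{3−i} with p = 0.860
C(3,2)·0.860^2·0.140^1 = 0.310632
C(3,3)·0.860^3·0.140^0 = 0.636056
Sum = 0.9467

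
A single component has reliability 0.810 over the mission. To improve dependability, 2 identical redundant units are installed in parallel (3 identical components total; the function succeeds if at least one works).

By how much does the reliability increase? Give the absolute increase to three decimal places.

0.183

R_before = 0.810
R_after = 1 − (1 − 0.810)^3 = 0.993
ΔR = 0.993 − 0.810 = 0.183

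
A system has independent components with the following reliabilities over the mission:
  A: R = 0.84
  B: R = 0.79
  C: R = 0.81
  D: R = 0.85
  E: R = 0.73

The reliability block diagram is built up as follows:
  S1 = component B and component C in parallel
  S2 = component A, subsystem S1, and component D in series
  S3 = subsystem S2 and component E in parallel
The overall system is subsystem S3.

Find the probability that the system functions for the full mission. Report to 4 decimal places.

Parallel (B and C): 1 − (1 − 0.790000)(1 − 0.810000) = 0.960100
Series (A, [0.960100], and D): 0.840000 × 0.960100 × 0.850000 = 0.685511
Parallel ([0.685511] and E): 1 − (1 − 0.685511)(1 − 0.730000) = 0.9151

0.9151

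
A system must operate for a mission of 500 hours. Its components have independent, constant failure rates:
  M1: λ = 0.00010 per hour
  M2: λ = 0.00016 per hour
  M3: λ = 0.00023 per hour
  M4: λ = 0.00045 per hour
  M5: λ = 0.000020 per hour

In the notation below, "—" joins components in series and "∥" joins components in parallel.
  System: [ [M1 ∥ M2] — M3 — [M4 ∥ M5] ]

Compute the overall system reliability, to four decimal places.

R(M1) = exp(−0.00010 × 500) = 0.951229
R(M2) = exp(−0.00016 × 500) = 0.923116
R(M3) = exp(−0.00023 × 500) = 0.891366
R(M4) = exp(−0.00045 × 500) = 0.798516
R(M5) = exp(−0.000020 × 500) = 0.990050
Parallel (M1 and M2): 1 − (1 − 0.951229)(1 − 0.923116) = 0.996250
Parallel (M4 and M5): 1 − (1 − 0.798516)(1 − 0.990050) = 0.997995
Series ([0.996250], M3, and [0.997995]): 0.996250 × 0.891366 × 0.997995 = 0.8862

0.8862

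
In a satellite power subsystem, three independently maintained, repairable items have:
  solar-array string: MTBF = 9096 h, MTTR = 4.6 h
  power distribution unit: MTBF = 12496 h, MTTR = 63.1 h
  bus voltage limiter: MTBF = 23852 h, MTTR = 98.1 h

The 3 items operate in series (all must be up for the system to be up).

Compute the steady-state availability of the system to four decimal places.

0.9904

A(solar-array string) = MTBF/(MTBF+MTTR) = 9096/(9096+4.6) = 0.999495
A(power distribution unit) = MTBF/(MTBF+MTTR) = 12496/(12496+63.1) = 0.994976
A(bus voltage limiter) = MTBF/(MTBF+MTTR) = 23852/(23852+98.1) = 0.995904
Series availability: 0.999495 × 0.994976 × 0.995904 = 0.9904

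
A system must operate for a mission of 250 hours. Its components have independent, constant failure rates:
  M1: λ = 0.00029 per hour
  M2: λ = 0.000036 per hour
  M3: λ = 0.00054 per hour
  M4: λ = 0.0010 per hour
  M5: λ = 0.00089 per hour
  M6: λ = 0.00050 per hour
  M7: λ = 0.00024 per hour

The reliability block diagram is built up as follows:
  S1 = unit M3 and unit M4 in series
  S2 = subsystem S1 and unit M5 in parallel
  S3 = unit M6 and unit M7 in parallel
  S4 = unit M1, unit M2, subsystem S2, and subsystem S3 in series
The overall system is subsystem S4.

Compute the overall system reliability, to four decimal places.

0.8571

R(M1) = exp(−0.00029 × 250) = 0.930066
R(M2) = exp(−0.000036 × 250) = 0.991040
R(M3) = exp(−0.00054 × 250) = 0.873716
R(M4) = exp(−0.0010 × 250) = 0.778801
R(M5) = exp(−0.00089 × 250) = 0.800515
R(M6) = exp(−0.00050 × 250) = 0.882497
R(M7) = exp(−0.00024 × 250) = 0.941765
Series (M3 and M4): 0.873716 × 0.778801 = 0.680451
Parallel ([0.680451] and M5): 1 − (1 − 0.680451)(1 − 0.800515) = 0.936255
Parallel (M6 and M7): 1 − (1 − 0.882497)(1 − 0.941765) = 0.993157
Series (M1, M2, [0.936255], and [0.993157]): 0.930066 × 0.991040 × 0.936255 × 0.993157 = 0.8571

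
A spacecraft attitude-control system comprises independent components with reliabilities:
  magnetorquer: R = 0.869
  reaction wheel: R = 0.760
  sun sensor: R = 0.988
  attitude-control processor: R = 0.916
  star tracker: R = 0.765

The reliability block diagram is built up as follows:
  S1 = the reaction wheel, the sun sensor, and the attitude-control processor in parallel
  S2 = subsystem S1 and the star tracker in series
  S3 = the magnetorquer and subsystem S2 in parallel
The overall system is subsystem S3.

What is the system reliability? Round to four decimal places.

0.9692

Parallel (reaction wheel, sun sensor, and attitude-control processor): 1 − (1 − 0.760000)(1 − 0.988000)(1 − 0.916000) = 0.999758
Series ([0.999758] and star tracker): 0.999758 × 0.765000 = 0.764815
Parallel (magnetorquer and [0.764815]): 1 − (1 − 0.869000)(1 − 0.764815) = 0.9692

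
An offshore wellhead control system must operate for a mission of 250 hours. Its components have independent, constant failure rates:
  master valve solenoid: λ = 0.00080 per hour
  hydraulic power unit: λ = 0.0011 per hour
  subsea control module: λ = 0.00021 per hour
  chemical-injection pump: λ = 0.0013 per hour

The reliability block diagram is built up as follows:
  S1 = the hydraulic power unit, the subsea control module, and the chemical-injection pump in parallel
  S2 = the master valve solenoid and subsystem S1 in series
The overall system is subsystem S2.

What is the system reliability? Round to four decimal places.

R(master valve solenoid) = exp(−0.00080 × 250) = 0.818731
R(hydraulic power unit) = exp(−0.0011 × 250) = 0.759572
R(subsea control module) = exp(−0.00021 × 250) = 0.948854
R(chemical-injection pump) = exp(−0.0013 × 250) = 0.722527
Parallel (hydraulic power unit, subsea control module, and chemical-injection pump): 1 − (1 − 0.759572)(1 − 0.948854)(1 − 0.722527) = 0.996588
Series (master valve solenoid and [0.996588]): 0.818731 × 0.996588 = 0.8159

0.8159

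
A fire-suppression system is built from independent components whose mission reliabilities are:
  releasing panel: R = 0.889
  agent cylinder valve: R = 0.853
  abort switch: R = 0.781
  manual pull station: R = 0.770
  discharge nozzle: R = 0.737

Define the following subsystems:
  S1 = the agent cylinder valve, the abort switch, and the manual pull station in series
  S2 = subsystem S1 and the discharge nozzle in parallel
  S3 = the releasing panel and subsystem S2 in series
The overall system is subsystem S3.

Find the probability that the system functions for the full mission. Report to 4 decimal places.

Series (agent cylinder valve, abort switch, and manual pull station): 0.853000 × 0.781000 × 0.770000 = 0.512969
Parallel ([0.512969] and discharge nozzle): 1 − (1 − 0.512969)(1 − 0.737000) = 0.871911
Series (releasing panel and [0.871911]): 0.889000 × 0.871911 = 0.7751

0.7751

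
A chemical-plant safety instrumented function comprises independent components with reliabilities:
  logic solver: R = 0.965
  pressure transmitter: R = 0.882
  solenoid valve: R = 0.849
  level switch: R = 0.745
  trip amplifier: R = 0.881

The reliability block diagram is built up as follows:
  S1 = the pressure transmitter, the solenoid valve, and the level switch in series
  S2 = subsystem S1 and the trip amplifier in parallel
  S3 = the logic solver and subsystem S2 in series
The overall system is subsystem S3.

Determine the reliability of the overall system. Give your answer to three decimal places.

0.914

Series (pressure transmitter, solenoid valve, and level switch): 0.88200 × 0.84900 × 0.74500 = 0.55787
Parallel ([0.55787] and trip amplifier): 1 − (1 − 0.55787)(1 − 0.88100) = 0.94739
Series (logic solver and [0.94739]): 0.96500 × 0.94739 = 0.914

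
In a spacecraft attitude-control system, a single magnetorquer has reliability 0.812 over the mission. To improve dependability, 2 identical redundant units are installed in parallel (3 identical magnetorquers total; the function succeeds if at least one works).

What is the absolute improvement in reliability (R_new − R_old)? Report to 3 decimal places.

R_before = 0.812
R_after = 1 − (1 − 0.812)^3 = 0.993
ΔR = 0.993 − 0.812 = 0.181

0.181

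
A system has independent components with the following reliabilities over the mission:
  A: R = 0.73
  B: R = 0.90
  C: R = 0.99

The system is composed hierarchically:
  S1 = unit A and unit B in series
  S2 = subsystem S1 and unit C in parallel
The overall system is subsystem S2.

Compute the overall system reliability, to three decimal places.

0.997

Series (A and B): 0.73000 × 0.90000 = 0.65700
Parallel ([0.65700] and C): 1 − (1 − 0.65700)(1 − 0.99000) = 0.997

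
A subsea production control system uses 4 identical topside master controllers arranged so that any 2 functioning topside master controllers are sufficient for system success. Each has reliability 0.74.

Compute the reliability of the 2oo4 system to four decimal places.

R = Σ_{i=2}^{4} C(4,i) p^i (1−p)^{4−i} with p = 0.74
C(4,2)·0.74^2·0.26^2 = 0.222107
C(4,3)·0.74^3·0.26^1 = 0.421433
C(4,4)·0.74^4·0.26^0 = 0.299866
Sum = 0.9434

0.9434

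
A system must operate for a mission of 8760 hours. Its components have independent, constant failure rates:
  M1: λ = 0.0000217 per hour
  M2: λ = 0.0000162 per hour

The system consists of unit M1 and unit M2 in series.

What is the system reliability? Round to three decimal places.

0.717

R(M1) = exp(−0.0000217 × 8760) = 0.82688
R(M2) = exp(−0.0000162 × 8760) = 0.86770
Series (M1 and M2): 0.82688 × 0.86770 = 0.717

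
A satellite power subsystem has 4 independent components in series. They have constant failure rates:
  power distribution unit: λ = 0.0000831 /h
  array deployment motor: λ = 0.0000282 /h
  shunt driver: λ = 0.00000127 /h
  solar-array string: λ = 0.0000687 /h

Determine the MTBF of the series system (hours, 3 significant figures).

Series of exponential components: λ_sys = Σ λ_i
λ_sys = 0.0000831 + 0.0000282 + 0.00000127 + 0.0000687 = 1.8127e-04 /h
MTBF = 1 / λ_sys = 5520 h

5520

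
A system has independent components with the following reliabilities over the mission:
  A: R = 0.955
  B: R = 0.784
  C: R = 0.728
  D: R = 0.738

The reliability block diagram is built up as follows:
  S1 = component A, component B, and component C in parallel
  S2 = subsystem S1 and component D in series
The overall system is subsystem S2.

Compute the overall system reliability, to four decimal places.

0.7360

Parallel (A, B, and C): 1 − (1 − 0.955000)(1 − 0.784000)(1 − 0.728000) = 0.997356
Series ([0.997356] and D): 0.997356 × 0.738000 = 0.7360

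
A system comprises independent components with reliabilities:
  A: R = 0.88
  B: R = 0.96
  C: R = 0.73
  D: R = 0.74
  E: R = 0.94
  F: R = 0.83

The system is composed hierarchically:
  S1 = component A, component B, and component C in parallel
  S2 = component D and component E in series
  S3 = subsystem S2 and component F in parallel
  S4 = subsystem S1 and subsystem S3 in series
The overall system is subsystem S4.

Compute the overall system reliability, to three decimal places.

0.947

Parallel (A, B, and C): 1 − (1 − 0.88000)(1 − 0.96000)(1 − 0.73000) = 0.99870
Series (D and E): 0.74000 × 0.94000 = 0.69560
Parallel ([0.69560] and F): 1 − (1 − 0.69560)(1 − 0.83000) = 0.94825
Series ([0.99870] and [0.94825]): 0.99870 × 0.94825 = 0.947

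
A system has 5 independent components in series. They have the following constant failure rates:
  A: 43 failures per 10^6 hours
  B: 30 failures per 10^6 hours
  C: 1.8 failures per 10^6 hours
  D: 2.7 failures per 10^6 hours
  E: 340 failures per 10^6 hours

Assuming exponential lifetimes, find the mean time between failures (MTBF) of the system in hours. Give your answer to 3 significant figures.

Series of exponential components: λ_sys = Σ λ_i
λ_sys = 0.000043 + 0.000030 + 0.0000018 + 0.0000027 + 0.00034 = 4.1750e-04 /h
MTBF = 1 / λ_sys = 2400 h

2400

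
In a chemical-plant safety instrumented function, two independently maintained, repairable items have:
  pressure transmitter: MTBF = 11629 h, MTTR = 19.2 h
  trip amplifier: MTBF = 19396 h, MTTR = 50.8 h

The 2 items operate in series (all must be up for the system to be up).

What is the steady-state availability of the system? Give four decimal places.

0.9957

A(pressure transmitter) = MTBF/(MTBF+MTTR) = 11629/(11629+19.2) = 0.998352
A(trip amplifier) = MTBF/(MTBF+MTTR) = 19396/(19396+50.8) = 0.997388
Series availability: 0.998352 × 0.997388 = 0.9957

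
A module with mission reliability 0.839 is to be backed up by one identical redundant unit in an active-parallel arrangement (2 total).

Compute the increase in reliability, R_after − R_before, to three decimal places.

0.135

R_before = 0.839
R_after = 1 − (1 − 0.839)^2 = 0.974
ΔR = 0.974 − 0.839 = 0.135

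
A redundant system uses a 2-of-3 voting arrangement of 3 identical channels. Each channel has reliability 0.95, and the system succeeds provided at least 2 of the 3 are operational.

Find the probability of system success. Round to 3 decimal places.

0.993

R = Σ_{i=2}^{3} C(3,i) p^i (1−p)^{3−i} with p = 0.95
C(3,2)·0.95^2·0.05^1 = 0.13538
C(3,3)·0.95^3·0.05^0 = 0.85738
Sum = 0.993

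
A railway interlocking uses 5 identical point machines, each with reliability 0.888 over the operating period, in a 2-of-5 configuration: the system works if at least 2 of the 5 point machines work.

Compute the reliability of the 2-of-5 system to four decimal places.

R = Σ_{i=2}^{5} C(5,i) p^i (1−p)^{5−i} with p = 0.888
C(5,2)·0.888^2·0.112^3 = 0.011078
C(5,3)·0.888^3·0.112^2 = 0.087836
C(5,4)·0.888^4·0.112^1 = 0.348209
C(5,5)·0.888^5·0.112^0 = 0.552160
Sum = 0.9993

0.9993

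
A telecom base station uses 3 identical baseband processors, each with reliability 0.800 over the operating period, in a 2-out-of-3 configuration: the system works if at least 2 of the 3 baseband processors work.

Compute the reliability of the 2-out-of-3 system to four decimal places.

0.8960

R = Σ_{i=2}^{3} C(3,i) p^i (1−p)^{3−i} with p = 0.800
C(3,2)·0.800^2·0.200^1 = 0.384000
C(3,3)·0.800^3·0.200^0 = 0.512000
Sum = 0.8960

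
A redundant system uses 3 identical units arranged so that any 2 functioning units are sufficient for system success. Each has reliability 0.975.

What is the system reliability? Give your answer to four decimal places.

R = Σ_{i=2}^{3} C(3,i) p^i (1−p)^{3−i} with p = 0.975
C(3,2)·0.975^2·0.025^1 = 0.071297
C(3,3)·0.975^3·0.025^0 = 0.926859
Sum = 0.9982

0.9982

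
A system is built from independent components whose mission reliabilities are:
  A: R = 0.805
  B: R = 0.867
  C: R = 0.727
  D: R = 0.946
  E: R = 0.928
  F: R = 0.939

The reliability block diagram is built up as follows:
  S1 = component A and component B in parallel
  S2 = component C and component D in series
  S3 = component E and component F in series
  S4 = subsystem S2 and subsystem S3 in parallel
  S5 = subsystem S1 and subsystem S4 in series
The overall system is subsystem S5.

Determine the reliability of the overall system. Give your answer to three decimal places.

0.935

Parallel (A and B): 1 − (1 − 0.80500)(1 − 0.86700) = 0.97407
Series (C and D): 0.72700 × 0.94600 = 0.68774
Series (E and F): 0.92800 × 0.93900 = 0.87139
Parallel ([0.68774] and [0.87139]): 1 − (1 − 0.68774)(1 − 0.87139) = 0.95984
Series ([0.97407] and [0.95984]): 0.97407 × 0.95984 = 0.935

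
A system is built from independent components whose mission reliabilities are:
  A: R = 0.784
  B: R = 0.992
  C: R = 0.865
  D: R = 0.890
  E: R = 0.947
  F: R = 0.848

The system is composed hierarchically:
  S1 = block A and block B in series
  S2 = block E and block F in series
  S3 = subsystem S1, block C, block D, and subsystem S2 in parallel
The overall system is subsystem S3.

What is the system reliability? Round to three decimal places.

Series (A and B): 0.78400 × 0.99200 = 0.77773
Series (E and F): 0.94700 × 0.84800 = 0.80306
Parallel ([0.77773], C, D, and [0.80306]): 1 − (1 − 0.77773)(1 − 0.86500)(1 − 0.89000)(1 − 0.80306) = 0.999

0.999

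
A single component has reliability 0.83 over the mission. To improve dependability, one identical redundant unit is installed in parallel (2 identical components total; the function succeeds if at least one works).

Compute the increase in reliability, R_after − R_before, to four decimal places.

R_before = 0.83
R_after = 1 − (1 − 0.83)^2 = 0.9711
ΔR = 0.9711 − 0.83 = 0.1411

0.1411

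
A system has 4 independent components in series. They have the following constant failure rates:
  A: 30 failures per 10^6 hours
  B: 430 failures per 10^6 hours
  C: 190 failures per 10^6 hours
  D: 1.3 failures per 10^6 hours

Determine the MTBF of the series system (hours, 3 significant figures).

1540

Series of exponential components: λ_sys = Σ λ_i
λ_sys = 0.000030 + 0.00043 + 0.00019 + 0.0000013 = 6.5130e-04 /h
MTBF = 1 / λ_sys = 1540 h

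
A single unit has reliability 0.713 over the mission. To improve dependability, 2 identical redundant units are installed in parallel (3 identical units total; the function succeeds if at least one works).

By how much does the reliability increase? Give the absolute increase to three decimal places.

0.263

R_before = 0.713
R_after = 1 − (1 − 0.713)^3 = 0.976
ΔR = 0.976 − 0.713 = 0.263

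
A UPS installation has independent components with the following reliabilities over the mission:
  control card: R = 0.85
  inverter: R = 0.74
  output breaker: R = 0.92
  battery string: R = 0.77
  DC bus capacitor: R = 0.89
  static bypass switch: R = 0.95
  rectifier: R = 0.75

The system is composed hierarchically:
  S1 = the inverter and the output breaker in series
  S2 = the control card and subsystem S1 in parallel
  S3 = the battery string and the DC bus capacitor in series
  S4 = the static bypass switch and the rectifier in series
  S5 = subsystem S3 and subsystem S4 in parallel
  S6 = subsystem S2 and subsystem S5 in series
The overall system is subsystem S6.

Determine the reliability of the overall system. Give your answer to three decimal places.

Series (inverter and output breaker): 0.74000 × 0.92000 = 0.68080
Parallel (control card and [0.68080]): 1 − (1 − 0.85000)(1 − 0.68080) = 0.95212
Series (battery string and DC bus capacitor): 0.77000 × 0.89000 = 0.68530
Series (static bypass switch and rectifier): 0.95000 × 0.75000 = 0.71250
Parallel ([0.68530] and [0.71250]): 1 − (1 − 0.68530)(1 − 0.71250) = 0.90952
Series ([0.95212] and [0.90952]): 0.95212 × 0.90952 = 0.866

0.866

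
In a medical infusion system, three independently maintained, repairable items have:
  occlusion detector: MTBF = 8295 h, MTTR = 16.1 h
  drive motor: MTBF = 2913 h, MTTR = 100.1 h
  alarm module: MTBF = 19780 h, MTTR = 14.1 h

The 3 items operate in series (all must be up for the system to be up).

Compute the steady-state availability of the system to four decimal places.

0.9642

A(occlusion detector) = MTBF/(MTBF+MTTR) = 8295/(8295+16.1) = 0.998063
A(drive motor) = MTBF/(MTBF+MTTR) = 2913/(2913+100.1) = 0.966778
A(alarm module) = MTBF/(MTBF+MTTR) = 19780/(19780+14.1) = 0.999288
Series availability: 0.998063 × 0.966778 × 0.999288 = 0.9642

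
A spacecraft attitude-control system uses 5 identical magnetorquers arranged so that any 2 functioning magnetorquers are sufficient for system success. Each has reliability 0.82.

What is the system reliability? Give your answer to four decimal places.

0.9955

R = Σ_{i=2}^{5} C(5,i) p^i (1−p)^{5−i} with p = 0.82
C(5,2)·0.82^2·0.18^3 = 0.039214
C(5,3)·0.82^3·0.18^2 = 0.178643
C(5,4)·0.82^4·0.18^1 = 0.406910
C(5,5)·0.82^5·0.18^0 = 0.370740
Sum = 0.9955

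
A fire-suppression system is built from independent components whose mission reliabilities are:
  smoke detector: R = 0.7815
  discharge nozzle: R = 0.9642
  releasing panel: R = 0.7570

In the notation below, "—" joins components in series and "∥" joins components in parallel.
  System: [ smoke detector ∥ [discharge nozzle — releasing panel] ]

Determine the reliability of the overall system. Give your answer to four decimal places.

0.9410

Series (discharge nozzle and releasing panel): 0.964200 × 0.757000 = 0.729899
Parallel (smoke detector and [0.729899]): 1 − (1 − 0.781500)(1 − 0.729899) = 0.9410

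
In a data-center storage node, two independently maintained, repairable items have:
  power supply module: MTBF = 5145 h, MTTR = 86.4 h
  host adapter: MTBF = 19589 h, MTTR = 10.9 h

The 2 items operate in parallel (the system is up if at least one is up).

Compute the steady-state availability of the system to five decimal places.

0.99999

A(power supply module) = MTBF/(MTBF+MTTR) = 5145/(5145+86.4) = 0.983484
A(host adapter) = MTBF/(MTBF+MTTR) = 19589/(19589+10.9) = 0.999444
Parallel availability: 1 − (1 − 0.983484)(1 − 0.999444) = 0.99999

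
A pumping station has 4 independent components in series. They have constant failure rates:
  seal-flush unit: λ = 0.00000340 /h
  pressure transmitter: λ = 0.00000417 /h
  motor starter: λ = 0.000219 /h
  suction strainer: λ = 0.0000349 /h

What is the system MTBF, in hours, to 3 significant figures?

3820

Series of exponential components: λ_sys = Σ λ_i
λ_sys = 0.00000340 + 0.00000417 + 0.000219 + 0.0000349 = 2.6147e-04 /h
MTBF = 1 / λ_sys = 3820 h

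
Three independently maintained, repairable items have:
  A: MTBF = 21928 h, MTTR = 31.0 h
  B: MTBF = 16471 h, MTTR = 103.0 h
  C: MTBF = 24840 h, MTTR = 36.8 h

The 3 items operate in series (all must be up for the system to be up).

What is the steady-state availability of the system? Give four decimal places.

A(A) = MTBF/(MTBF+MTTR) = 21928/(21928+31.0) = 0.998588
A(B) = MTBF/(MTBF+MTTR) = 16471/(16471+103.0) = 0.993785
A(C) = MTBF/(MTBF+MTTR) = 24840/(24840+36.8) = 0.998521
Series availability: 0.998588 × 0.993785 × 0.998521 = 0.9909

0.9909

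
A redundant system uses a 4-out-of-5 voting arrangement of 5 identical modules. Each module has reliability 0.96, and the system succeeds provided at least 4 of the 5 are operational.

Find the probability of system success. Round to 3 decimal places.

R = Σ_{i=4}^{5} C(5,i) p^i (1−p)^{5−i} with p = 0.96
C(5,4)·0.96^4·0.04^1 = 0.16987
C(5,5)·0.96^5·0.04^0 = 0.81537
Sum = 0.985

0.985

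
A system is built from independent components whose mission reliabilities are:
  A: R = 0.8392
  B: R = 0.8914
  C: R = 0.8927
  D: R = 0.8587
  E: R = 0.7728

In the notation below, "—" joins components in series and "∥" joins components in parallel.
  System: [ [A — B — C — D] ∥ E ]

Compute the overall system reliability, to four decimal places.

0.9031

Series (A, B, C, and D): 0.839200 × 0.891400 × 0.892700 × 0.858700 = 0.573436
Parallel ([0.573436] and E): 1 − (1 − 0.573436)(1 − 0.772800) = 0.9031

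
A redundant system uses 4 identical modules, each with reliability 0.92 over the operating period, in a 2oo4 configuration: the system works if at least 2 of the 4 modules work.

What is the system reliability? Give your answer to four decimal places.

0.9981

R = Σ_{i=2}^{4} C(4,i) p^i (1−p)^{4−i} with p = 0.92
C(4,2)·0.92^2·0.08^2 = 0.032502
C(4,3)·0.92^3·0.08^1 = 0.249180
C(4,4)·0.92^4·0.08^0 = 0.716393
Sum = 0.9981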